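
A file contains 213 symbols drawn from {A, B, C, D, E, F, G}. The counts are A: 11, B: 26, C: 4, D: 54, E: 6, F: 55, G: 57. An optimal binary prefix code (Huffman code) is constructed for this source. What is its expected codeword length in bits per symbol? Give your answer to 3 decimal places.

Probabilities are the counts divided by 213.
Repeatedly combine the two least-probable nodes; the expected code length is the sum of the merged weights.
merge 4/213 + 2/71 → 10/213
merge 10/213 + 11/213 → 7/71
merge 7/71 + 26/213 → 47/213
merge 47/213 + 18/71 → 101/213
merge 55/213 + 19/71 → 112/213
merge 101/213 + 112/213 → 1
L = 10/213 + 7/71 + 47/213 + 101/213 + 112/213 + 1 = 168/71 ≈ 2.366 bits/symbol.

2.366 bits/symbol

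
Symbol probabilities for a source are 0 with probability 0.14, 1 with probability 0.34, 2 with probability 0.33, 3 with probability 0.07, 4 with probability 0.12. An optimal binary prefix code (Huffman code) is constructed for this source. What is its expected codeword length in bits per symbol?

2.18 bits/symbol

Repeatedly combine the two least-probable nodes; the expected code length is the sum of the merged weights.
merge 7/100 + 3/25 → 19/100
merge 7/50 + 19/100 → 33/100
merge 33/100 + 33/100 → 33/50
merge 17/50 + 33/50 → 1
L = 19/100 + 33/100 + 33/50 + 1 = 109/50 = 2.18 bits/symbol.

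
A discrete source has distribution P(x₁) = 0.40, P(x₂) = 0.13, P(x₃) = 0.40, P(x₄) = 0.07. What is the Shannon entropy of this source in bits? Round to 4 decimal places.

1.7087 bits

H = −Σ pᵢ log₂ pᵢ.
−0.40·log₂(0.40) = 0.5288
−0.13·log₂(0.13) = 0.3826
−0.40·log₂(0.40) = 0.5288
−0.07·log₂(0.07) = 0.2686
Sum ≈ 1.7087 → 1.7087 bits.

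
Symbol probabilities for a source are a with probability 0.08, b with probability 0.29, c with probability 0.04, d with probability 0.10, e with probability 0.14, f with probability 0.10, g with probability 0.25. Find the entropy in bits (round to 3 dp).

2.557 bits

H = −Σ pᵢ log₂ pᵢ.
−0.08·log₂(0.08) = 0.2915
−0.29·log₂(0.29) = 0.5179
−0.04·log₂(0.04) = 0.1858
−0.10·log₂(0.10) = 0.3322
−0.14·log₂(0.14) = 0.3971
−0.10·log₂(0.10) = 0.3322
−0.25·log₂(0.25) = 0.5000
Sum ≈ 2.5567 → 2.557 bits.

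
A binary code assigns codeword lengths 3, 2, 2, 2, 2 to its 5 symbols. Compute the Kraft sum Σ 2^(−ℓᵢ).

1.125

With common denominator 2^3 = 8: Σ 2^(−ℓᵢ) = 1/8 + 2/8 + 2/8 + 2/8 + 2/8 = 9/8 = 1.125.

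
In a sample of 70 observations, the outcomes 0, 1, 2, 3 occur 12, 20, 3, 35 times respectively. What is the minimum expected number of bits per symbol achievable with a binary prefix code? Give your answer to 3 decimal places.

1.714 bits/symbol

Probabilities are the counts divided by 70.
Repeatedly combine the two least-probable nodes; the expected code length is the sum of the merged weights.
merge 3/70 + 6/35 → 3/14
merge 3/14 + 2/7 → 1/2
merge 1/2 + 1/2 → 1
L = 3/14 + 1/2 + 1 = 12/7 ≈ 1.714 bits/symbol.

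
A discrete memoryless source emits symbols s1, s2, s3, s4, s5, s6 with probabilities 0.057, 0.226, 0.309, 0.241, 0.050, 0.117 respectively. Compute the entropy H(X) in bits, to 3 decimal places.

H = −Σ pᵢ log₂ pᵢ.
−0.057·log₂(0.057) = 0.2356
−0.226·log₂(0.226) = 0.4849
−0.309·log₂(0.309) = 0.5235
−0.241·log₂(0.241) = 0.4947
−0.050·log₂(0.050) = 0.2161
−0.117·log₂(0.117) = 0.3622
Sum ≈ 2.3170 → 2.317 bits.

2.317 bits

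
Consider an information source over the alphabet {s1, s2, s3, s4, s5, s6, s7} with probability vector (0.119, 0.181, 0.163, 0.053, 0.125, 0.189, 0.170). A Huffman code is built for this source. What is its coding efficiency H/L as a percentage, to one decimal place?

97.3%

Entropy H = −Σ p log₂ p ≈ 2.7268 bits.
Huffman merges: 53/1000+119/1000→43/250; 1/8+163/1000→36/125; 17/100+43/250→171/500; 181/1000+189/1000→37/100; 36/125+171/500→63/100; 37/100+63/100→1. L = 1401/500 ≈ 2.8020.
Efficiency = H/L = 2.7268/2.8020 = 97.3%.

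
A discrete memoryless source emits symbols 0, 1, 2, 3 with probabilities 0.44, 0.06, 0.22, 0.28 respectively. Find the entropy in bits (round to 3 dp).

1.759 bits

H = −Σ pᵢ log₂ pᵢ.
−0.44·log₂(0.44) = 0.5211
−0.06·log₂(0.06) = 0.2435
−0.22·log₂(0.22) = 0.4806
−0.28·log₂(0.28) = 0.5142
Sum ≈ 1.7595 → 1.759 bits.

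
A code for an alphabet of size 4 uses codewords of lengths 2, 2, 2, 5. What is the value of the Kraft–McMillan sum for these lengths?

With common denominator 2^5 = 32: Σ 2^(−ℓᵢ) = 8/32 + 8/32 + 8/32 + 1/32 = 25/32 = 0.78125.

0.78125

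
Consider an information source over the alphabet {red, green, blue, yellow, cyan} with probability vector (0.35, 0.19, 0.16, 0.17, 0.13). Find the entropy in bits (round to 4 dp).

H = −Σ pᵢ log₂ pᵢ.
−0.35·log₂(0.35) = 0.5301
−0.19·log₂(0.19) = 0.4552
−0.16·log₂(0.16) = 0.4230
−0.17·log₂(0.17) = 0.4346
−0.13·log₂(0.13) = 0.3826
Sum ≈ 2.2256 → 2.2256 bits.

2.2256 bits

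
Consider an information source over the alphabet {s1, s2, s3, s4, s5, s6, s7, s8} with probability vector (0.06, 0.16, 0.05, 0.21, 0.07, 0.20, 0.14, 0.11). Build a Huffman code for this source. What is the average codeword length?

2.88 bits/symbol

Repeatedly combine the two least-probable nodes; the expected code length is the sum of the merged weights.
merge 1/20 + 3/50 → 11/100
merge 7/100 + 11/100 → 9/50
merge 11/100 + 7/50 → 1/4
merge 4/25 + 9/50 → 17/50
merge 1/5 + 21/100 → 41/100
merge 1/4 + 17/50 → 59/100
merge 41/100 + 59/100 → 1
L = 11/100 + 9/50 + 1/4 + 17/50 + 41/100 + 59/100 + 1 = 72/25 = 2.88 bits/symbol.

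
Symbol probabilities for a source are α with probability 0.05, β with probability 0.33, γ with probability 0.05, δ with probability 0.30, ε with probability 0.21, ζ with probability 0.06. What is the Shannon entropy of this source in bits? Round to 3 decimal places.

H = −Σ pᵢ log₂ pᵢ.
−0.05·log₂(0.05) = 0.2161
−0.33·log₂(0.33) = 0.5278
−0.05·log₂(0.05) = 0.2161
−0.30·log₂(0.30) = 0.5211
−0.21·log₂(0.21) = 0.4728
−0.06·log₂(0.06) = 0.2435
Sum ≈ 2.1975 → 2.197 bits.

2.197 bits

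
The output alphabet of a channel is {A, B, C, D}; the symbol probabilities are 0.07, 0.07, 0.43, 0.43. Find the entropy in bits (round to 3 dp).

H = −Σ pᵢ log₂ pᵢ.
−0.07·log₂(0.07) = 0.2686
−0.07·log₂(0.07) = 0.2686
−0.43·log₂(0.43) = 0.5236
−0.43·log₂(0.43) = 0.5236
Sum ≈ 1.5842 → 1.584 bits.

1.584 bits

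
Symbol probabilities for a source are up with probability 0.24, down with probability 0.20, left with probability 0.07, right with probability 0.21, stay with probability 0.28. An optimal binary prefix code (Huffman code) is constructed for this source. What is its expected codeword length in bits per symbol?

Repeatedly combine the two least-probable nodes; the expected code length is the sum of the merged weights.
merge 7/100 + 1/5 → 27/100
merge 21/100 + 6/25 → 9/20
merge 27/100 + 7/25 → 11/20
merge 9/20 + 11/20 → 1
L = 27/100 + 9/20 + 11/20 + 1 = 227/100 = 2.27 bits/symbol.

2.27 bits/symbol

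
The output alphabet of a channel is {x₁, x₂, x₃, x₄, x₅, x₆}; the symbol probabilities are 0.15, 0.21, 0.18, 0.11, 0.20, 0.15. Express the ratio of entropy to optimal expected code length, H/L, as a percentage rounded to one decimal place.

Entropy H = −Σ p log₂ p ≈ 2.5539 bits.
Huffman merges: 11/100+3/20→13/50; 3/20+9/50→33/100; 1/5+21/100→41/100; 13/50+33/100→59/100; 41/100+59/100→1. L = 259/100 ≈ 2.5900.
Efficiency = H/L = 2.5539/2.5900 = 98.6%.

98.6%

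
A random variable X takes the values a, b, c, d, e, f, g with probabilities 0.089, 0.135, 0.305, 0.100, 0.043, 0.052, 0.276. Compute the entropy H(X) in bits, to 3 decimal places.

H = −Σ pᵢ log₂ pᵢ.
−0.089·log₂(0.089) = 0.3106
−0.135·log₂(0.135) = 0.3900
−0.305·log₂(0.305) = 0.5225
−0.100·log₂(0.100) = 0.3322
−0.043·log₂(0.043) = 0.1952
−0.052·log₂(0.052) = 0.2218
−0.276·log₂(0.276) = 0.5126
Sum ≈ 2.4849 → 2.485 bits.

2.485 bits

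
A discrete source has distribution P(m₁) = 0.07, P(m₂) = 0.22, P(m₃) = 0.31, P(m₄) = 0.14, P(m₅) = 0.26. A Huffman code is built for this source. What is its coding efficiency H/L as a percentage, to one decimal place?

98.4%

Entropy H = −Σ p log₂ p ≈ 2.1753 bits.
Huffman merges: 7/100+7/50→21/100; 21/100+11/50→43/100; 13/50+31/100→57/100; 43/100+57/100→1. L = 221/100 ≈ 2.2100.
Efficiency = H/L = 2.1753/2.2100 = 98.4%.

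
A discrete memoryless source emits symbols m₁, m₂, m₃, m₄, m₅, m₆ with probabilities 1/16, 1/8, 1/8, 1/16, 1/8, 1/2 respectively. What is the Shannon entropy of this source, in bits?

Each probability is a power of 1/2, so log₂(1/p) is an integer.
H = Σ p·log₂(1/p) = 1/16·4 + 1/8·3 + 1/8·3 + 1/16·4 + 1/8·3 + 1/2·1 = 2.125 bits.

2.125 bits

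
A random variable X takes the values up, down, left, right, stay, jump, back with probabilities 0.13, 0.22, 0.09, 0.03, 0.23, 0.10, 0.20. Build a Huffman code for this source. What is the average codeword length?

2.67 bits/symbol

Repeatedly combine the two least-probable nodes; the expected code length is the sum of the merged weights.
merge 3/100 + 9/100 → 3/25
merge 1/10 + 3/25 → 11/50
merge 13/100 + 1/5 → 33/100
merge 11/50 + 11/50 → 11/25
merge 23/100 + 33/100 → 14/25
merge 11/25 + 14/25 → 1
L = 3/25 + 11/50 + 33/100 + 11/25 + 14/25 + 1 = 267/100 = 2.67 bits/symbol.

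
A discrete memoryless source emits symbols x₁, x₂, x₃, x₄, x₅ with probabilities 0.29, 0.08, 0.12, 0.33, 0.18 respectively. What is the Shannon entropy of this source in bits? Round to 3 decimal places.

H = −Σ pᵢ log₂ pᵢ.
−0.29·log₂(0.29) = 0.5179
−0.08·log₂(0.08) = 0.2915
−0.12·log₂(0.12) = 0.3671
−0.33·log₂(0.33) = 0.5278
−0.18·log₂(0.18) = 0.4453
Sum ≈ 2.1496 → 2.150 bits.

2.150 bits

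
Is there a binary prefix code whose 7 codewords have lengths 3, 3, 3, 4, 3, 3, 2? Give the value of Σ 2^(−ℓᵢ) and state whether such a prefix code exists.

With common denominator 2^4 = 16: Σ 2^(−ℓᵢ) = 2/16 + 2/16 + 2/16 + 1/16 + 2/16 + 2/16 + 4/16 = 15/16 = 0.9375.
Kraft's inequality requires Σ ≤ 1; here Σ = 0.9375 ≤ 1, so such a prefix code exists.

0.9375; yes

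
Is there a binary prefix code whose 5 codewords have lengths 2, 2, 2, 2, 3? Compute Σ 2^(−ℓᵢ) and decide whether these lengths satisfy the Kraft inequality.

1.125; no

With common denominator 2^3 = 8: Σ 2^(−ℓᵢ) = 2/8 + 2/8 + 2/8 + 2/8 + 1/8 = 9/8 = 1.125.
Kraft's inequality requires Σ ≤ 1; here Σ = 1.125 > 1, so no such prefix code exists.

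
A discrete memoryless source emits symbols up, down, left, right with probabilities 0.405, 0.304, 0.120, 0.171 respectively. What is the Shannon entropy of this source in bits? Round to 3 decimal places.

1.853 bits

H = −Σ pᵢ log₂ pᵢ.
−0.405·log₂(0.405) = 0.5281
−0.304·log₂(0.304) = 0.5222
−0.120·log₂(0.120) = 0.3671
−0.171·log₂(0.171) = 0.4357
Sum ≈ 1.8531 → 1.853 bits.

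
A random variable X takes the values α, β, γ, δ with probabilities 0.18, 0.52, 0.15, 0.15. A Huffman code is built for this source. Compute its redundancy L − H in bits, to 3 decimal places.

0.023 bits

Entropy H = −Σ p log₂ p ≈ 1.7570 bits.
Huffman merges: 3/20+3/20→3/10; 9/50+3/10→12/25; 12/25+13/25→1. L = 89/50 ≈ 1.7800.
L − H = 1.7800 − 1.7570 = 0.023 bits.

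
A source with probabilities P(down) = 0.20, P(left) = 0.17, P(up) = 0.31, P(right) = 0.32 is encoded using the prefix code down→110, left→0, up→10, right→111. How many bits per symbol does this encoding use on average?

2.35 bits/symbol

L̄ = Σ pᵢ·ℓᵢ = 0.20·3 + 0.17·1 + 0.31·2 + 0.32·3 = 2.35 bits/symbol.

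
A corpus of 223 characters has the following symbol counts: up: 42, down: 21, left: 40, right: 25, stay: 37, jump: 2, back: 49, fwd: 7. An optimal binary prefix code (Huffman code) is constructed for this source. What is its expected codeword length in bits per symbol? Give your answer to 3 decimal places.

2.767 bits/symbol

Probabilities are the counts divided by 223.
Repeatedly combine the two least-probable nodes; the expected code length is the sum of the merged weights.
merge 2/223 + 7/223 → 9/223
merge 9/223 + 21/223 → 30/223
merge 25/223 + 30/223 → 55/223
merge 37/223 + 40/223 → 77/223
merge 42/223 + 49/223 → 91/223
merge 55/223 + 77/223 → 132/223
merge 91/223 + 132/223 → 1
L = 9/223 + 30/223 + 55/223 + 77/223 + 91/223 + 132/223 + 1 = 617/223 ≈ 2.767 bits/symbol.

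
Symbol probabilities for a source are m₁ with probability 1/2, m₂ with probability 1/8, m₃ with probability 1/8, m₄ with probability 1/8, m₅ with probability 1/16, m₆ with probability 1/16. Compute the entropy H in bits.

2.125 bits

Each probability is a power of 1/2, so log₂(1/p) is an integer.
H = Σ p·log₂(1/p) = 1/2·1 + 1/8·3 + 1/8·3 + 1/8·3 + 1/16·4 + 1/16·4 = 2.125 bits.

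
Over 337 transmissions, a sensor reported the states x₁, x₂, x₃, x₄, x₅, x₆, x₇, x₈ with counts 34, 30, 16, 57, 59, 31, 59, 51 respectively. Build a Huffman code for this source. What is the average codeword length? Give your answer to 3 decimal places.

Probabilities are the counts divided by 337.
Repeatedly combine the two least-probable nodes; the expected code length is the sum of the merged weights.
merge 16/337 + 30/337 → 46/337
merge 31/337 + 34/337 → 65/337
merge 46/337 + 51/337 → 97/337
merge 57/337 + 59/337 → 116/337
merge 59/337 + 65/337 → 124/337
merge 97/337 + 116/337 → 213/337
merge 124/337 + 213/337 → 1
L = 46/337 + 65/337 + 97/337 + 116/337 + 124/337 + 213/337 + 1 = 998/337 ≈ 2.961 bits/symbol.

2.961 bits/symbol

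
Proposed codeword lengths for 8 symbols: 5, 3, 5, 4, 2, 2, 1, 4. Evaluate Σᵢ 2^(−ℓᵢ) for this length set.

1.3125

With common denominator 2^5 = 32: Σ 2^(−ℓᵢ) = 1/32 + 4/32 + 1/32 + 2/32 + 8/32 + 8/32 + 16/32 + 2/32 = 42/32 = 1.3125.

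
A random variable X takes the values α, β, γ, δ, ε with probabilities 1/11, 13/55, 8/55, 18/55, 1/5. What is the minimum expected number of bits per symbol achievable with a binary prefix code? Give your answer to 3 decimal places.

2.236 bits/symbol

Repeatedly combine the two least-probable nodes; the expected code length is the sum of the merged weights.
merge 1/11 + 8/55 → 13/55
merge 1/5 + 13/55 → 24/55
merge 13/55 + 18/55 → 31/55
merge 24/55 + 31/55 → 1
L = 13/55 + 24/55 + 31/55 + 1 = 123/55 ≈ 2.236 bits/symbol.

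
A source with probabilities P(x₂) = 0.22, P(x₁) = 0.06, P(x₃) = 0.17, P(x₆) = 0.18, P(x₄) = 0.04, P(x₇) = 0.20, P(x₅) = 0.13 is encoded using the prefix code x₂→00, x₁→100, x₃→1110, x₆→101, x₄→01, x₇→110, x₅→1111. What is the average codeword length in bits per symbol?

3.04 bits/symbol

L̄ = Σ pᵢ·ℓᵢ = 0.22·2 + 0.06·3 + 0.17·4 + 0.18·3 + 0.04·2 + 0.20·3 + 0.13·4 = 3.04 bits/symbol.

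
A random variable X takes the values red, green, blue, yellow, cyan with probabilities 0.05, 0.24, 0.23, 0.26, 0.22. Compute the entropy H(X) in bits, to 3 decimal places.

H = −Σ pᵢ log₂ pᵢ.
−0.05·log₂(0.05) = 0.2161
−0.24·log₂(0.24) = 0.4941
−0.23·log₂(0.23) = 0.4877
−0.26·log₂(0.26) = 0.5053
−0.22·log₂(0.22) = 0.4806
Sum ≈ 2.1838 → 2.184 bits.

2.184 bits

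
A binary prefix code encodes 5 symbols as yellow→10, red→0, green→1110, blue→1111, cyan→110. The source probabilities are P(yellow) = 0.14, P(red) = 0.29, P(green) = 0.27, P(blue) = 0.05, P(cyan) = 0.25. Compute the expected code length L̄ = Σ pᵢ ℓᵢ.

L̄ = Σ pᵢ·ℓᵢ = 0.14·2 + 0.29·1 + 0.27·4 + 0.05·4 + 0.25·3 = 2.6 bits/symbol.

2.6 bits/symbol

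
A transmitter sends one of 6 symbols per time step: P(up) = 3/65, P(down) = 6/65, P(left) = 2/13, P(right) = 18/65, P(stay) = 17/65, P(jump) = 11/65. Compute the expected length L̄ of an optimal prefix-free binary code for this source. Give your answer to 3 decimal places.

Repeatedly combine the two least-probable nodes; the expected code length is the sum of the merged weights.
merge 3/65 + 6/65 → 9/65
merge 9/65 + 2/13 → 19/65
merge 11/65 + 17/65 → 28/65
merge 18/65 + 19/65 → 37/65
merge 28/65 + 37/65 → 1
L = 9/65 + 19/65 + 28/65 + 37/65 + 1 = 158/65 ≈ 2.431 bits/symbol.

2.431 bits/symbol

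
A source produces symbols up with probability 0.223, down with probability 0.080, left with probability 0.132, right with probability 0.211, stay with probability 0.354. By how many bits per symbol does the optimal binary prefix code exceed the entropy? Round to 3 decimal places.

Entropy H = −Σ p log₂ p ≈ 2.1639 bits.
Huffman merges: 2/25+33/250→53/250; 211/1000+53/250→423/1000; 223/1000+177/500→577/1000; 423/1000+577/1000→1. L = 553/250 ≈ 2.2120.
L − H = 2.2120 − 2.1639 = 0.048 bits.

0.048 bits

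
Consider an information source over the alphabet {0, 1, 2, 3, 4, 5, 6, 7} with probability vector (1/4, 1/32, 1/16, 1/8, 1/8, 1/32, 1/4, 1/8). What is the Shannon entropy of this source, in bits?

Each probability is a power of 1/2, so log₂(1/p) is an integer.
H = Σ p·log₂(1/p) = 1/4·2 + 1/32·5 + 1/16·4 + 1/8·3 + 1/8·3 + 1/32·5 + 1/4·2 + 1/8·3 = 2.6875 bits.

2.6875 bits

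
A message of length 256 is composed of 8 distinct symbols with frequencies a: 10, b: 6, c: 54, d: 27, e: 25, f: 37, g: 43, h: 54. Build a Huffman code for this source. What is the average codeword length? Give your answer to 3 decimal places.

2.801 bits/symbol

Probabilities are the counts divided by 256.
Repeatedly combine the two least-probable nodes; the expected code length is the sum of the merged weights.
merge 3/128 + 5/128 → 1/16
merge 1/16 + 25/256 → 41/256
merge 27/256 + 37/256 → 1/4
merge 41/256 + 43/256 → 21/64
merge 27/128 + 27/128 → 27/64
merge 1/4 + 21/64 → 37/64
merge 27/64 + 37/64 → 1
L = 1/16 + 41/256 + 1/4 + 21/64 + 27/64 + 37/64 + 1 = 717/256 ≈ 2.801 bits/symbol.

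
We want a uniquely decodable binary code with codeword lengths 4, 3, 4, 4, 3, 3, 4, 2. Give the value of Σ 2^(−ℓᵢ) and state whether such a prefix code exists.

0.875; yes

With common denominator 2^4 = 16: Σ 2^(−ℓᵢ) = 1/16 + 2/16 + 1/16 + 1/16 + 2/16 + 2/16 + 1/16 + 4/16 = 14/16 = 0.875.
Kraft's inequality requires Σ ≤ 1; here Σ = 0.875 ≤ 1, so such a prefix code exists.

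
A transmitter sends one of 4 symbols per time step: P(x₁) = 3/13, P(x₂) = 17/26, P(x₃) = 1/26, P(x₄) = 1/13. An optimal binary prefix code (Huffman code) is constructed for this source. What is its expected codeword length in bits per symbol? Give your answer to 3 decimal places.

1.462 bits/symbol

Repeatedly combine the two least-probable nodes; the expected code length is the sum of the merged weights.
merge 1/26 + 1/13 → 3/26
merge 3/26 + 3/13 → 9/26
merge 9/26 + 17/26 → 1
L = 3/26 + 9/26 + 1 = 19/13 ≈ 1.462 bits/symbol.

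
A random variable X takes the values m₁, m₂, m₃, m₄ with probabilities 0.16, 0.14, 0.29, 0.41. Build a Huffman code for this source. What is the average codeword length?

Repeatedly combine the two least-probable nodes; the expected code length is the sum of the merged weights.
merge 7/50 + 4/25 → 3/10
merge 29/100 + 3/10 → 59/100
merge 41/100 + 59/100 → 1
L = 3/10 + 59/100 + 1 = 189/100 = 1.89 bits/symbol.

1.89 bits/symbol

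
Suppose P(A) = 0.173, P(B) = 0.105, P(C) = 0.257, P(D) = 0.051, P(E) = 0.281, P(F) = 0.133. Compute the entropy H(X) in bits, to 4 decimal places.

H = −Σ pᵢ log₂ pᵢ.
−0.173·log₂(0.173) = 0.4379
−0.105·log₂(0.105) = 0.3414
−0.257·log₂(0.257) = 0.5038
−0.051·log₂(0.051) = 0.2190
−0.281·log₂(0.281) = 0.5146
−0.133·log₂(0.133) = 0.3871
Sum ≈ 2.4037 → 2.4037 bits.

2.4037 bits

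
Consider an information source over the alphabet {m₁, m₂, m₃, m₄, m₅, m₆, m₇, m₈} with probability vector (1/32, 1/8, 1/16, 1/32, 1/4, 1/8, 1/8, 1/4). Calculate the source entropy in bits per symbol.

2.6875 bits

Each probability is a power of 1/2, so log₂(1/p) is an integer.
H = Σ p·log₂(1/p) = 1/32·5 + 1/8·3 + 1/16·4 + 1/32·5 + 1/4·2 + 1/8·3 + 1/8·3 + 1/4·2 = 2.6875 bits.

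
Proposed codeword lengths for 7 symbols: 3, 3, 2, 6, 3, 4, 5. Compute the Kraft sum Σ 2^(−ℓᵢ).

With common denominator 2^6 = 64: Σ 2^(−ℓᵢ) = 8/64 + 8/64 + 16/64 + 1/64 + 8/64 + 4/64 + 2/64 = 47/64 = 0.734375.

0.734375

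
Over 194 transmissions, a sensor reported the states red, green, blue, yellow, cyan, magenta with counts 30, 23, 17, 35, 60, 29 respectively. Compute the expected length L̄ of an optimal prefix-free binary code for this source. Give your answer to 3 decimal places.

Probabilities are the counts divided by 194.
Repeatedly combine the two least-probable nodes; the expected code length is the sum of the merged weights.
merge 17/194 + 23/194 → 20/97
merge 29/194 + 15/97 → 59/194
merge 35/194 + 20/97 → 75/194
merge 59/194 + 30/97 → 119/194
merge 75/194 + 119/194 → 1
L = 20/97 + 59/194 + 75/194 + 119/194 + 1 = 487/194 ≈ 2.510 bits/symbol.

2.510 bits/symbol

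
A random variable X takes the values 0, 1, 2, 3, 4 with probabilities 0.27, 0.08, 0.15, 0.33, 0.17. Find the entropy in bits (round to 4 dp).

2.1745 bits

H = −Σ pᵢ log₂ pᵢ.
−0.27·log₂(0.27) = 0.5100
−0.08·log₂(0.08) = 0.2915
−0.15·log₂(0.15) = 0.4105
−0.33·log₂(0.33) = 0.5278
−0.17·log₂(0.17) = 0.4346
Sum ≈ 2.1745 → 2.1745 bits.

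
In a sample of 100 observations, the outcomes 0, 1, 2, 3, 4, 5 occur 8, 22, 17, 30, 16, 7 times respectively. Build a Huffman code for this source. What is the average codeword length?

2.46 bits/symbol

Probabilities are the counts divided by 100.
Repeatedly combine the two least-probable nodes; the expected code length is the sum of the merged weights.
merge 7/100 + 2/25 → 3/20
merge 3/20 + 4/25 → 31/100
merge 17/100 + 11/50 → 39/100
merge 3/10 + 31/100 → 61/100
merge 39/100 + 61/100 → 1
L = 3/20 + 31/100 + 39/100 + 61/100 + 1 = 123/50 = 2.46 bits/symbol.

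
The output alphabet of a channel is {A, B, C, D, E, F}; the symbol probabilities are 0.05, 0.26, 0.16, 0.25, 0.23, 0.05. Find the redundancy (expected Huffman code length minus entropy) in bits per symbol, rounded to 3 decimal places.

Entropy H = −Σ p log₂ p ≈ 2.3482 bits.
Huffman merges: 1/20+1/20→1/10; 1/10+4/25→13/50; 23/100+1/4→12/25; 13/50+13/50→13/25; 12/25+13/25→1. L = 59/25 ≈ 2.3600.
L − H = 2.3600 − 2.3482 = 0.012 bits.

0.012 bits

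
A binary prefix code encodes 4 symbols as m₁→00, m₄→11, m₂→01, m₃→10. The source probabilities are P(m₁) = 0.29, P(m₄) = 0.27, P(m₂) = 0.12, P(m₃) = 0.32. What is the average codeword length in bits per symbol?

L̄ = Σ pᵢ·ℓᵢ = 0.29·2 + 0.27·2 + 0.12·2 + 0.32·2 = 2 bits/symbol.

2 bits/symbol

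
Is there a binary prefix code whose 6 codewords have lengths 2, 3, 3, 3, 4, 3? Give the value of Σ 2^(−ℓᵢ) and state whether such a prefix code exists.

With common denominator 2^4 = 16: Σ 2^(−ℓᵢ) = 4/16 + 2/16 + 2/16 + 2/16 + 1/16 + 2/16 = 13/16 = 0.8125.
Kraft's inequality requires Σ ≤ 1; here Σ = 0.8125 ≤ 1, so such a prefix code exists.

0.8125; yes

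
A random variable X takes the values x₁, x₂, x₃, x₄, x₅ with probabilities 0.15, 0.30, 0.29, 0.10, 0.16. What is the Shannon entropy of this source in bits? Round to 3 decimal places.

H = −Σ pᵢ log₂ pᵢ.
−0.15·log₂(0.15) = 0.4105
−0.30·log₂(0.30) = 0.5211
−0.29·log₂(0.29) = 0.5179
−0.10·log₂(0.10) = 0.3322
−0.16·log₂(0.16) = 0.4230
Sum ≈ 2.2047 → 2.205 bits.

2.205 bits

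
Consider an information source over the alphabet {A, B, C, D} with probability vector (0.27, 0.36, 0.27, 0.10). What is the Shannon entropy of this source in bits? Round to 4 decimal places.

H = −Σ pᵢ log₂ pᵢ.
−0.27·log₂(0.27) = 0.5100
−0.36·log₂(0.36) = 0.5306
−0.27·log₂(0.27) = 0.5100
−0.10·log₂(0.10) = 0.3322
Sum ≈ 1.8829 → 1.8829 bits.

1.8829 bits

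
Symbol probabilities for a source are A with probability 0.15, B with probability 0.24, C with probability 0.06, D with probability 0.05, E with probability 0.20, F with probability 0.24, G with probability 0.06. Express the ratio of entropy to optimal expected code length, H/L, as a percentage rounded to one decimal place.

Entropy H = −Σ p log₂ p ≈ 2.5664 bits.
Huffman merges: 1/20+3/50→11/100; 3/50+11/100→17/100; 3/20+17/100→8/25; 1/5+6/25→11/25; 6/25+8/25→14/25; 11/25+14/25→1. L = 13/5 ≈ 2.6000.
Efficiency = H/L = 2.5664/2.6000 = 98.7%.

98.7%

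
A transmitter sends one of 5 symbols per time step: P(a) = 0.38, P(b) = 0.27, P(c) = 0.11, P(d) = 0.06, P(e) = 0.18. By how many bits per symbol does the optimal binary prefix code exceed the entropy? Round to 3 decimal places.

Entropy H = −Σ p log₂ p ≈ 2.0796 bits.
Huffman merges: 3/50+11/100→17/100; 17/100+9/50→7/20; 27/100+7/20→31/50; 19/50+31/50→1. L = 107/50 ≈ 2.1400.
L − H = 2.1400 − 2.0796 = 0.060 bits.

0.060 bits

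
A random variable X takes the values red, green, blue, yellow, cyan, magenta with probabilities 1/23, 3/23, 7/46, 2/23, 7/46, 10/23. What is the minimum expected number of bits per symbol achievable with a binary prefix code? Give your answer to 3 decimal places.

Repeatedly combine the two least-probable nodes; the expected code length is the sum of the merged weights.
merge 1/23 + 2/23 → 3/23
merge 3/23 + 3/23 → 6/23
merge 7/46 + 7/46 → 7/23
merge 6/23 + 7/23 → 13/23
merge 10/23 + 13/23 → 1
L = 3/23 + 6/23 + 7/23 + 13/23 + 1 = 52/23 ≈ 2.261 bits/symbol.

2.261 bits/symbol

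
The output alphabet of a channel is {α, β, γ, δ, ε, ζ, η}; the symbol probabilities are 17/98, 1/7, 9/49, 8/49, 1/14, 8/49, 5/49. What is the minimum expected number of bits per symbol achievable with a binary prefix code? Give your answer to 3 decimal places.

Repeatedly combine the two least-probable nodes; the expected code length is the sum of the merged weights.
merge 1/14 + 5/49 → 17/98
merge 1/7 + 8/49 → 15/49
merge 8/49 + 17/98 → 33/98
merge 17/98 + 9/49 → 5/14
merge 15/49 + 33/98 → 9/14
merge 5/14 + 9/14 → 1
L = 17/98 + 15/49 + 33/98 + 5/14 + 9/14 + 1 = 138/49 ≈ 2.816 bits/symbol.

2.816 bits/symbol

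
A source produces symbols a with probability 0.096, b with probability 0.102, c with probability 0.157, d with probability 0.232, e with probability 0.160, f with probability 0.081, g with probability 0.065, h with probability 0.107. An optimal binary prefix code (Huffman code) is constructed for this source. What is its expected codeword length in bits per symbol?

2.914 bits/symbol

Repeatedly combine the two least-probable nodes; the expected code length is the sum of the merged weights.
merge 13/200 + 81/1000 → 73/500
merge 12/125 + 51/500 → 99/500
merge 107/1000 + 73/500 → 253/1000
merge 157/1000 + 4/25 → 317/1000
merge 99/500 + 29/125 → 43/100
merge 253/1000 + 317/1000 → 57/100
merge 43/100 + 57/100 → 1
L = 73/500 + 99/500 + 253/1000 + 317/1000 + 43/100 + 57/100 + 1 = 1457/500 = 2.914 bits/symbol.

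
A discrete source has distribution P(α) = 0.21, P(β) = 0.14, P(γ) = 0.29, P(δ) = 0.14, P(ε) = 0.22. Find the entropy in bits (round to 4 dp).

2.2655 bits

H = −Σ pᵢ log₂ pᵢ.
−0.21·log₂(0.21) = 0.4728
−0.14·log₂(0.14) = 0.3971
−0.29·log₂(0.29) = 0.5179
−0.14·log₂(0.14) = 0.3971
−0.22·log₂(0.22) = 0.4806
Sum ≈ 2.2655 → 2.2655 bits.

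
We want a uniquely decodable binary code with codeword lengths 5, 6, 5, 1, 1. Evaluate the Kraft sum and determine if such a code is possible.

1.078125; no

With common denominator 2^6 = 64: Σ 2^(−ℓᵢ) = 2/64 + 1/64 + 2/64 + 32/64 + 32/64 = 69/64 = 1.078125.
Kraft's inequality requires Σ ≤ 1; here Σ = 1.078125 > 1, so no such prefix code exists.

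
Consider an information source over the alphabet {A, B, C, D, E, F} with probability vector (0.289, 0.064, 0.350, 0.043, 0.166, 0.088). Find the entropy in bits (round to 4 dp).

H = −Σ pᵢ log₂ pᵢ.
−0.289·log₂(0.289) = 0.5176
−0.064·log₂(0.064) = 0.2538
−0.350·log₂(0.350) = 0.5301
−0.043·log₂(0.043) = 0.1952
−0.166·log₂(0.166) = 0.4301
−0.088·log₂(0.088) = 0.3086
Sum ≈ 2.2353 → 2.2353 bits.

2.2353 bits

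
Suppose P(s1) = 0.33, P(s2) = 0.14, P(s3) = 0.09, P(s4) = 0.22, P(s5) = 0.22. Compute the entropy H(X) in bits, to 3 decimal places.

H = −Σ pᵢ log₂ pᵢ.
−0.33·log₂(0.33) = 0.5278
−0.14·log₂(0.14) = 0.3971
−0.09·log₂(0.09) = 0.3127
−0.22·log₂(0.22) = 0.4806
−0.22·log₂(0.22) = 0.4806
Sum ≈ 2.1987 → 2.199 bits.

2.199 bits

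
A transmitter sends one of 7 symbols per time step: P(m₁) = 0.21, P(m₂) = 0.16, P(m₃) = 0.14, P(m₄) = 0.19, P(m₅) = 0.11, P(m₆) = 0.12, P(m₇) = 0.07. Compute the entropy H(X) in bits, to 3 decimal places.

2.734 bits

H = −Σ pᵢ log₂ pᵢ.
−0.21·log₂(0.21) = 0.4728
−0.16·log₂(0.16) = 0.4230
−0.14·log₂(0.14) = 0.3971
−0.19·log₂(0.19) = 0.4552
−0.11·log₂(0.11) = 0.3503
−0.12·log₂(0.12) = 0.3671
−0.07·log₂(0.07) = 0.2686
Sum ≈ 2.7341 → 2.734 bits.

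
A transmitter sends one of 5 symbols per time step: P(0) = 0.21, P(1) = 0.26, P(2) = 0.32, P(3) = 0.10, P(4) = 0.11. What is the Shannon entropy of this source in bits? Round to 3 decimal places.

2.187 bits

H = −Σ pᵢ log₂ pᵢ.
−0.21·log₂(0.21) = 0.4728
−0.26·log₂(0.26) = 0.5053
−0.32·log₂(0.32) = 0.5260
−0.10·log₂(0.10) = 0.3322
−0.11·log₂(0.11) = 0.3503
Sum ≈ 2.1866 → 2.187 bits.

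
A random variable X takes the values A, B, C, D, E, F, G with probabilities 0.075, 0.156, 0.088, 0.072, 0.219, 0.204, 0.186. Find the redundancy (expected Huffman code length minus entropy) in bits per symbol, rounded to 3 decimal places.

Entropy H = −Σ p log₂ p ≈ 2.6793 bits.
Huffman merges: 9/125+3/40→147/1000; 11/125+147/1000→47/200; 39/250+93/500→171/500; 51/250+219/1000→423/1000; 47/200+171/500→577/1000; 423/1000+577/1000→1. L = 681/250 ≈ 2.7240.
L − H = 2.7240 − 2.6793 = 0.045 bits.

0.045 bits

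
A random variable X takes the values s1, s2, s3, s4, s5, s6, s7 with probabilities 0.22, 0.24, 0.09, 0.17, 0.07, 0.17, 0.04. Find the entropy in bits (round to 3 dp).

2.611 bits

H = −Σ pᵢ log₂ pᵢ.
−0.22·log₂(0.22) = 0.4806
−0.24·log₂(0.24) = 0.4941
−0.09·log₂(0.09) = 0.3127
−0.17·log₂(0.17) = 0.4346
−0.07·log₂(0.07) = 0.2686
−0.17·log₂(0.17) = 0.4346
−0.04·log₂(0.04) = 0.1858
Sum ≈ 2.6108 → 2.611 bits.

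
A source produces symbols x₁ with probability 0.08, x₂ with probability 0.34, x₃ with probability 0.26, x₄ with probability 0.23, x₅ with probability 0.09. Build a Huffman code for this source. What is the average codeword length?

2.17 bits/symbol

Repeatedly combine the two least-probable nodes; the expected code length is the sum of the merged weights.
merge 2/25 + 9/100 → 17/100
merge 17/100 + 23/100 → 2/5
merge 13/50 + 17/50 → 3/5
merge 2/5 + 3/5 → 1
L = 17/100 + 2/5 + 3/5 + 1 = 217/100 = 2.17 bits/symbol.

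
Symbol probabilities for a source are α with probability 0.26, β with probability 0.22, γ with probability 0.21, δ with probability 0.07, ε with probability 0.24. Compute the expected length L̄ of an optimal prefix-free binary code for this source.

Repeatedly combine the two least-probable nodes; the expected code length is the sum of the merged weights.
merge 7/100 + 21/100 → 7/25
merge 11/50 + 6/25 → 23/50
merge 13/50 + 7/25 → 27/50
merge 23/50 + 27/50 → 1
L = 7/25 + 23/50 + 27/50 + 1 = 57/25 = 2.28 bits/symbol.

2.28 bits/symbol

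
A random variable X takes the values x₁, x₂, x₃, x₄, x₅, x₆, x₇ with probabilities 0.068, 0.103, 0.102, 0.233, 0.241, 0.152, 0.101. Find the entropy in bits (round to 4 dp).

2.6690 bits

H = −Σ pᵢ log₂ pᵢ.
−0.068·log₂(0.068) = 0.2637
−0.103·log₂(0.103) = 0.3378
−0.102·log₂(0.102) = 0.3359
−0.233·log₂(0.233) = 0.4897
−0.241·log₂(0.241) = 0.4947
−0.152·log₂(0.152) = 0.4131
−0.101·log₂(0.101) = 0.3341
Sum ≈ 2.6690 → 2.6690 bits.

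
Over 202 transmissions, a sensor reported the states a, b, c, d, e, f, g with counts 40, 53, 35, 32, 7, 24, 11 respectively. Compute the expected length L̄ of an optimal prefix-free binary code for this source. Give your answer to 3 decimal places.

Probabilities are the counts divided by 202.
Repeatedly combine the two least-probable nodes; the expected code length is the sum of the merged weights.
merge 7/202 + 11/202 → 9/101
merge 9/101 + 12/101 → 21/101
merge 16/101 + 35/202 → 67/202
merge 20/101 + 21/101 → 41/101
merge 53/202 + 67/202 → 60/101
merge 41/101 + 60/101 → 1
L = 9/101 + 21/101 + 67/202 + 41/101 + 60/101 + 1 = 531/202 ≈ 2.629 bits/symbol.

2.629 bits/symbol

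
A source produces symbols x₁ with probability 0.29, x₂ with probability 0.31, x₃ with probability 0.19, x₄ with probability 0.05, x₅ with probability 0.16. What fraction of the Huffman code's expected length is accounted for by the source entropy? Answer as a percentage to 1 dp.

Entropy H = −Σ p log₂ p ≈ 2.1360 bits.
Huffman merges: 1/20+4/25→21/100; 19/100+21/100→2/5; 29/100+31/100→3/5; 2/5+3/5→1. L = 221/100 ≈ 2.2100.
Efficiency = H/L = 2.1360/2.2100 = 96.7%.

96.7%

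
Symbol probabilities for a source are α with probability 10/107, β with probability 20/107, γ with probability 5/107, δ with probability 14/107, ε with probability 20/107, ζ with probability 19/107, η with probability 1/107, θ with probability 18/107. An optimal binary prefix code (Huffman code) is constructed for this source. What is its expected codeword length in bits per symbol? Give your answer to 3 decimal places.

2.832 bits/symbol

Repeatedly combine the two least-probable nodes; the expected code length is the sum of the merged weights.
merge 1/107 + 5/107 → 6/107
merge 6/107 + 10/107 → 16/107
merge 14/107 + 16/107 → 30/107
merge 18/107 + 19/107 → 37/107
merge 20/107 + 20/107 → 40/107
merge 30/107 + 37/107 → 67/107
merge 40/107 + 67/107 → 1
L = 6/107 + 16/107 + 30/107 + 37/107 + 40/107 + 67/107 + 1 = 303/107 ≈ 2.832 bits/symbol.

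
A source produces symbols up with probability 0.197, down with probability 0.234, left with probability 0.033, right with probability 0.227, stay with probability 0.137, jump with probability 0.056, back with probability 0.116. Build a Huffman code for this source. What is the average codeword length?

2.628 bits/symbol

Repeatedly combine the two least-probable nodes; the expected code length is the sum of the merged weights.
merge 33/1000 + 7/125 → 89/1000
merge 89/1000 + 29/250 → 41/200
merge 137/1000 + 197/1000 → 167/500
merge 41/200 + 227/1000 → 54/125
merge 117/500 + 167/500 → 71/125
merge 54/125 + 71/125 → 1
L = 89/1000 + 41/200 + 167/500 + 54/125 + 71/125 + 1 = 657/250 = 2.628 bits/symbol.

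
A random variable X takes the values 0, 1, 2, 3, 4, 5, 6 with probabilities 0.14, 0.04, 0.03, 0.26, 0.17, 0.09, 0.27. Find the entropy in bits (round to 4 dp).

H = −Σ pᵢ log₂ pᵢ.
−0.14·log₂(0.14) = 0.3971
−0.04·log₂(0.04) = 0.1858
−0.03·log₂(0.03) = 0.1518
−0.26·log₂(0.26) = 0.5053
−0.17·log₂(0.17) = 0.4346
−0.09·log₂(0.09) = 0.3127
−0.27·log₂(0.27) = 0.5100
Sum ≈ 2.4972 → 2.4972 bits.

2.4972 bits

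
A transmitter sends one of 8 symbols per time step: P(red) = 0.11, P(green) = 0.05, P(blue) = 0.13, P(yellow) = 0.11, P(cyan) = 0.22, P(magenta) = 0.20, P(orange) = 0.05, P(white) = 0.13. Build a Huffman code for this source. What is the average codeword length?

Repeatedly combine the two least-probable nodes; the expected code length is the sum of the merged weights.
merge 1/20 + 1/20 → 1/10
merge 1/10 + 11/100 → 21/100
merge 11/100 + 13/100 → 6/25
merge 13/100 + 1/5 → 33/100
merge 21/100 + 11/50 → 43/100
merge 6/25 + 33/100 → 57/100
merge 43/100 + 57/100 → 1
L = 1/10 + 21/100 + 6/25 + 33/100 + 43/100 + 57/100 + 1 = 72/25 = 2.88 bits/symbol.

2.88 bits/symbol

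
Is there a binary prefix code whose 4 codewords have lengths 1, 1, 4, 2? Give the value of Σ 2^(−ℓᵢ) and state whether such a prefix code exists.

With common denominator 2^4 = 16: Σ 2^(−ℓᵢ) = 8/16 + 8/16 + 1/16 + 4/16 = 21/16 = 1.3125.
Kraft's inequality requires Σ ≤ 1; here Σ = 1.3125 > 1, so no such prefix code exists.

1.3125; no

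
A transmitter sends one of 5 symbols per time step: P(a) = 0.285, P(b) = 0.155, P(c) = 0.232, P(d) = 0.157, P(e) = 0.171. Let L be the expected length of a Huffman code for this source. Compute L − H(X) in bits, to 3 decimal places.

0.035 bits

Entropy H = −Σ p log₂ p ≈ 2.2771 bits.
Huffman merges: 31/200+157/1000→39/125; 171/1000+29/125→403/1000; 57/200+39/125→597/1000; 403/1000+597/1000→1. L = 289/125 ≈ 2.3120.
L − H = 2.3120 − 2.2771 = 0.035 bits.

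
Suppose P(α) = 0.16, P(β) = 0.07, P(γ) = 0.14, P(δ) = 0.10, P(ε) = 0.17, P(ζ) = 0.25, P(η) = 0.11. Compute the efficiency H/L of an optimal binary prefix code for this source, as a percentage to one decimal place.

98.4%

Entropy H = −Σ p log₂ p ≈ 2.7057 bits.
Huffman merges: 7/100+1/10→17/100; 11/100+7/50→1/4; 4/25+17/100→33/100; 17/100+1/4→21/50; 1/4+33/100→29/50; 21/50+29/50→1. L = 11/4 ≈ 2.7500.
Efficiency = H/L = 2.7057/2.7500 = 98.4%.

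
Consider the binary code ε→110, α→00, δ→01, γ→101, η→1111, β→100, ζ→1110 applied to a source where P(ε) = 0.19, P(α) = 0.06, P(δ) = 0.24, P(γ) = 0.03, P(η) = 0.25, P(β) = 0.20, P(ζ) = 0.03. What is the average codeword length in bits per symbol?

L̄ = Σ pᵢ·ℓᵢ = 0.19·3 + 0.06·2 + 0.24·2 + 0.03·3 + 0.25·4 + 0.20·3 + 0.03·4 = 2.98 bits/symbol.

2.98 bits/symbol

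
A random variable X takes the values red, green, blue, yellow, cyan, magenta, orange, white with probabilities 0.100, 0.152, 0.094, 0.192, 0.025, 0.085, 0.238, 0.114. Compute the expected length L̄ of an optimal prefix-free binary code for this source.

Repeatedly combine the two least-probable nodes; the expected code length is the sum of the merged weights.
merge 1/40 + 17/200 → 11/100
merge 47/500 + 1/10 → 97/500
merge 11/100 + 57/500 → 28/125
merge 19/125 + 24/125 → 43/125
merge 97/500 + 28/125 → 209/500
merge 119/500 + 43/125 → 291/500
merge 209/500 + 291/500 → 1
L = 11/100 + 97/500 + 28/125 + 43/125 + 209/500 + 291/500 + 1 = 359/125 = 2.872 bits/symbol.

2.872 bits/symbol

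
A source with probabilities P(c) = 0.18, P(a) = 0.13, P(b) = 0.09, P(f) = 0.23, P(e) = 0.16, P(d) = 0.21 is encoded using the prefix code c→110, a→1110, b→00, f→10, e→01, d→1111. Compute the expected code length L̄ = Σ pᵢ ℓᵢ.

L̄ = Σ pᵢ·ℓᵢ = 0.18·3 + 0.13·4 + 0.09·2 + 0.23·2 + 0.16·2 + 0.21·4 = 2.86 bits/symbol.

2.86 bits/symbol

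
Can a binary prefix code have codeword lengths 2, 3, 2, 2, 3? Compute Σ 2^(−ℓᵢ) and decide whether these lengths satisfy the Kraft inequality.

With common denominator 2^3 = 8: Σ 2^(−ℓᵢ) = 2/8 + 1/8 + 2/8 + 2/8 + 1/8 = 8/8 = 1.
Kraft's inequality requires Σ ≤ 1; here Σ = 1 ≤ 1, so such a prefix code exists.

1; yes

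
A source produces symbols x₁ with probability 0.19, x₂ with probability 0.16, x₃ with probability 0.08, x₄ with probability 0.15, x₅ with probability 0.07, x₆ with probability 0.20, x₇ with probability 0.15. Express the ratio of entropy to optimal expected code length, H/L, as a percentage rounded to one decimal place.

Entropy H = −Σ p log₂ p ≈ 2.7238 bits.
Huffman merges: 7/100+2/25→3/20; 3/20+3/20→3/10; 3/20+4/25→31/100; 19/100+1/5→39/100; 3/10+31/100→61/100; 39/100+61/100→1. L = 69/25 ≈ 2.7600.
Efficiency = H/L = 2.7238/2.7600 = 98.7%.

98.7%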